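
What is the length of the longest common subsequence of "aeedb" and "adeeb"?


LCS of "aeedb" and "adeeb"
DP table:
           a    d    e    e    b
      0    0    0    0    0    0
  a   0    1    1    1    1    1
  e   0    1    1    2    2    2
  e   0    1    1    2    3    3
  d   0    1    2    2    3    3
  b   0    1    2    2    3    4
LCS length = dp[5][5] = 4

4


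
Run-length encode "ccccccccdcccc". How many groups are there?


Input: ccccccccdcccc
Scanning for consecutive runs:
  Group 1: 'c' x 8 (positions 0-7)
  Group 2: 'd' x 1 (positions 8-8)
  Group 3: 'c' x 4 (positions 9-12)
Total groups: 3

3


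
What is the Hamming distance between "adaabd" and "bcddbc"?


Comparing "adaabd" and "bcddbc" position by position:
  Position 0: 'a' vs 'b' => differ
  Position 1: 'd' vs 'c' => differ
  Position 2: 'a' vs 'd' => differ
  Position 3: 'a' vs 'd' => differ
  Position 4: 'b' vs 'b' => same
  Position 5: 'd' vs 'c' => differ
Total differences (Hamming distance): 5

5


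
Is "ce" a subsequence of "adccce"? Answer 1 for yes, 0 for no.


Check if "ce" is a subsequence of "adccce"
Greedy scan:
  Position 0 ('a'): no match needed
  Position 1 ('d'): no match needed
  Position 2 ('c'): matches sub[0] = 'c'
  Position 3 ('c'): no match needed
  Position 4 ('c'): no match needed
  Position 5 ('e'): matches sub[1] = 'e'
All 2 characters matched => is a subsequence

1


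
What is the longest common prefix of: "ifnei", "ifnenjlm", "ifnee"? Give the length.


Words: ifnei, ifnenjlm, ifnee
  Position 0: all 'i' => match
  Position 1: all 'f' => match
  Position 2: all 'n' => match
  Position 3: all 'e' => match
  Position 4: ('i', 'n', 'e') => mismatch, stop
LCP = "ifne" (length 4)

4


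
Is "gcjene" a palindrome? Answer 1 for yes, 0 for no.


Input: gcjene
Reversed: enejcg
  Compare pos 0 ('g') with pos 5 ('e'): MISMATCH
  Compare pos 1 ('c') with pos 4 ('n'): MISMATCH
  Compare pos 2 ('j') with pos 3 ('e'): MISMATCH
Result: not a palindrome

0


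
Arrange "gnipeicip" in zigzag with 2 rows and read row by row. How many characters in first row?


Zigzag "gnipeicip" into 2 rows:
Placing characters:
  'g' => row 0
  'n' => row 1
  'i' => row 0
  'p' => row 1
  'e' => row 0
  'i' => row 1
  'c' => row 0
  'i' => row 1
  'p' => row 0
Rows:
  Row 0: "giecp"
  Row 1: "npii"
First row length: 5

5


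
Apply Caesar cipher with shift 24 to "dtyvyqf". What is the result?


Caesar cipher: shift "dtyvyqf" by 24
  'd' (pos 3) + 24 = pos 1 = 'b'
  't' (pos 19) + 24 = pos 17 = 'r'
  'y' (pos 24) + 24 = pos 22 = 'w'
  'v' (pos 21) + 24 = pos 19 = 't'
  'y' (pos 24) + 24 = pos 22 = 'w'
  'q' (pos 16) + 24 = pos 14 = 'o'
  'f' (pos 5) + 24 = pos 3 = 'd'
Result: brwtwod

brwtwod


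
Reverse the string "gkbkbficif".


Input: gkbkbficif
Reading characters right to left:
  Position 9: 'f'
  Position 8: 'i'
  Position 7: 'c'
  Position 6: 'i'
  Position 5: 'f'
  Position 4: 'b'
  Position 3: 'k'
  Position 2: 'b'
  Position 1: 'k'
  Position 0: 'g'
Reversed: ficifbkbkg

ficifbkbkg


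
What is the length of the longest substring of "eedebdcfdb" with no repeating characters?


Input: "eedebdcfdb"
Sliding window (track last position of each char):
  Position 0 ('e'): window [0,0] length 1 -- new best
  Position 1 ('e'): repeat (last at 0), move window start to 1
  Position 1 ('e'): window [1,1] length 1
  Position 2 ('d'): window [1,2] length 2 -- new best
  Position 3 ('e'): repeat (last at 1), move window start to 2
  Position 3 ('e'): window [2,3] length 2
  Position 4 ('b'): window [2,4] length 3 -- new best
  Position 5 ('d'): repeat (last at 2), move window start to 3
  Position 5 ('d'): window [3,5] length 3
  Position 6 ('c'): window [3,6] length 4 -- new best
  Position 7 ('f'): window [3,7] length 5 -- new best
  Position 8 ('d'): repeat (last at 5), move window start to 6
  Position 8 ('d'): window [6,8] length 3
  Position 9 ('b'): window [6,9] length 4
Longest substring with no repeats: "ebdcf" with length 5

5


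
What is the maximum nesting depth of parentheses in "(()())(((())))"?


Input: "(()())(((())))"
Tracking depth:
  Position 0 '(': depth becomes 1
  Position 1 '(': depth becomes 2
  Position 2 ')': depth becomes 1
  Position 3 '(': depth becomes 2
  Position 4 ')': depth becomes 1
  Position 5 ')': depth becomes 0
  Position 6 '(': depth becomes 1
  Position 7 '(': depth becomes 2
  Position 8 '(': depth becomes 3
  Position 9 '(': depth becomes 4
  Position 10 ')': depth becomes 3
  Position 11 ')': depth becomes 2
  Position 12 ')': depth becomes 1
  Position 13 ')': depth becomes 0
Maximum depth reached: 4

4


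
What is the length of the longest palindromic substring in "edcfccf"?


Input: "edcfccf"
Checking substrings for palindromes:
  [3:7] "fccf" (len 4) => palindrome
  [2:5] "cfc" (len 3) => palindrome
  [4:6] "cc" (len 2) => palindrome
Longest palindromic substring: "fccf" with length 4

4


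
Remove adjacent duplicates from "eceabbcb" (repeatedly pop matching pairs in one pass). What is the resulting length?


Input: eceabbcb
Stack-based adjacent duplicate removal:
  Read 'e': push. Stack: e
  Read 'c': push. Stack: ec
  Read 'e': push. Stack: ece
  Read 'a': push. Stack: ecea
  Read 'b': push. Stack: eceab
  Read 'b': matches stack top 'b' => pop. Stack: ecea
  Read 'c': push. Stack: eceac
  Read 'b': push. Stack: eceacb
Final stack: "eceacb" (length 6)

6


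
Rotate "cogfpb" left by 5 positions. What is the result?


Input: "cogfpb", rotate left by 5
First 5 characters: "cogfp"
Remaining characters: "b"
Concatenate remaining + first: "b" + "cogfp" = "bcogfp"

bcogfp


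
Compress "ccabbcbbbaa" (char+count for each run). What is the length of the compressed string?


Input: ccabbcbbbaa
Runs:
  'c' x 2 => "c2"
  'a' x 1 => "a1"
  'b' x 2 => "b2"
  'c' x 1 => "c1"
  'b' x 3 => "b3"
  'a' x 2 => "a2"
Compressed: "c2a1b2c1b3a2"
Compressed length: 12

12


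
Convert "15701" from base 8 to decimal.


Input: "15701" in base 8
Positional expansion:
  Digit '1' (value 1) x 8^4 = 4096
  Digit '5' (value 5) x 8^3 = 2560
  Digit '7' (value 7) x 8^2 = 448
  Digit '0' (value 0) x 8^1 = 0
  Digit '1' (value 1) x 8^0 = 1
Sum = 7105

7105


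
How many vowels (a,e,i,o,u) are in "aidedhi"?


Input: aidedhi
Checking each character:
  'a' at position 0: vowel (running total: 1)
  'i' at position 1: vowel (running total: 2)
  'd' at position 2: consonant
  'e' at position 3: vowel (running total: 3)
  'd' at position 4: consonant
  'h' at position 5: consonant
  'i' at position 6: vowel (running total: 4)
Total vowels: 4

4


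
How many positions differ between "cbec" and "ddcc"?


Comparing "cbec" and "ddcc" position by position:
  Position 0: 'c' vs 'd' => DIFFER
  Position 1: 'b' vs 'd' => DIFFER
  Position 2: 'e' vs 'c' => DIFFER
  Position 3: 'c' vs 'c' => same
Positions that differ: 3

3


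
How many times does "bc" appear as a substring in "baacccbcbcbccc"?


Searching for "bc" in "baacccbcbcbccc"
Scanning each position:
  Position 0: "ba" => no
  Position 1: "aa" => no
  Position 2: "ac" => no
  Position 3: "cc" => no
  Position 4: "cc" => no
  Position 5: "cb" => no
  Position 6: "bc" => MATCH
  Position 7: "cb" => no
  Position 8: "bc" => MATCH
  Position 9: "cb" => no
  Position 10: "bc" => MATCH
  Position 11: "cc" => no
  Position 12: "cc" => no
Total occurrences: 3

3


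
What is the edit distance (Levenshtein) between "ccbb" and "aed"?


Computing edit distance: "ccbb" -> "aed"
DP table:
           a    e    d
      0    1    2    3
  c   1    1    2    3
  c   2    2    2    3
  b   3    3    3    3
  b   4    4    4    4
Edit distance = dp[4][3] = 4

4


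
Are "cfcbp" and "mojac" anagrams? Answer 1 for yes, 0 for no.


Strings: "cfcbp", "mojac"
Sorted first:  bccfp
Sorted second: acjmo
Differ at position 0: 'b' vs 'a' => not anagrams

0


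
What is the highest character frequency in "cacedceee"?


Input: cacedceee
Character counts:
  'a': 1
  'c': 3
  'd': 1
  'e': 4
Maximum frequency: 4

4


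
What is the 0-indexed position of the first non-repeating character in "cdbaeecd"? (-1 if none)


Input: cdbaeecd
Character frequencies:
  'a': 1
  'b': 1
  'c': 2
  'd': 2
  'e': 2
Scanning left to right for freq == 1:
  Position 0 ('c'): freq=2, skip
  Position 1 ('d'): freq=2, skip
  Position 2 ('b'): unique! => answer = 2

2


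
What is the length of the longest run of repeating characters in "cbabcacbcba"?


Input: "cbabcacbcba"
Scanning for longest run:
  Position 1 ('b'): new char, reset run to 1
  Position 2 ('a'): new char, reset run to 1
  Position 3 ('b'): new char, reset run to 1
  Position 4 ('c'): new char, reset run to 1
  Position 5 ('a'): new char, reset run to 1
  Position 6 ('c'): new char, reset run to 1
  Position 7 ('b'): new char, reset run to 1
  Position 8 ('c'): new char, reset run to 1
  Position 9 ('b'): new char, reset run to 1
  Position 10 ('a'): new char, reset run to 1
Longest run: 'c' with length 1

1


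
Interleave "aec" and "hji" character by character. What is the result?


Interleaving "aec" and "hji":
  Position 0: 'a' from first, 'h' from second => "ah"
  Position 1: 'e' from first, 'j' from second => "ej"
  Position 2: 'c' from first, 'i' from second => "ci"
Result: ahejci

ahejci


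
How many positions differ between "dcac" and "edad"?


Comparing "dcac" and "edad" position by position:
  Position 0: 'd' vs 'e' => DIFFER
  Position 1: 'c' vs 'd' => DIFFER
  Position 2: 'a' vs 'a' => same
  Position 3: 'c' vs 'd' => DIFFER
Positions that differ: 3

3


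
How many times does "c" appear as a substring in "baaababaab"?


Searching for "c" in "baaababaab"
Scanning each position:
  Position 0: "b" => no
  Position 1: "a" => no
  Position 2: "a" => no
  Position 3: "a" => no
  Position 4: "b" => no
  Position 5: "a" => no
  Position 6: "b" => no
  Position 7: "a" => no
  Position 8: "a" => no
  Position 9: "b" => no
Total occurrences: 0

0


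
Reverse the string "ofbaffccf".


Input: ofbaffccf
Reading characters right to left:
  Position 8: 'f'
  Position 7: 'c'
  Position 6: 'c'
  Position 5: 'f'
  Position 4: 'f'
  Position 3: 'a'
  Position 2: 'b'
  Position 1: 'f'
  Position 0: 'o'
Reversed: fccffabfo

fccffabfo


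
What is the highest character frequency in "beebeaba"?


Input: beebeaba
Character counts:
  'a': 2
  'b': 3
  'e': 3
Maximum frequency: 3

3


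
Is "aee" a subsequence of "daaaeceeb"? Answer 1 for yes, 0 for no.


Check if "aee" is a subsequence of "daaaeceeb"
Greedy scan:
  Position 0 ('d'): no match needed
  Position 1 ('a'): matches sub[0] = 'a'
  Position 2 ('a'): no match needed
  Position 3 ('a'): no match needed
  Position 4 ('e'): matches sub[1] = 'e'
  Position 5 ('c'): no match needed
  Position 6 ('e'): matches sub[2] = 'e'
  Position 7 ('e'): no match needed
  Position 8 ('b'): no match needed
All 3 characters matched => is a subsequence

1


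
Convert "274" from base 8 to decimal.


Input: "274" in base 8
Positional expansion:
  Digit '2' (value 2) x 8^2 = 128
  Digit '7' (value 7) x 8^1 = 56
  Digit '4' (value 4) x 8^0 = 4
Sum = 188

188


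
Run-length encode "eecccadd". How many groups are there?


Input: eecccadd
Scanning for consecutive runs:
  Group 1: 'e' x 2 (positions 0-1)
  Group 2: 'c' x 3 (positions 2-4)
  Group 3: 'a' x 1 (positions 5-5)
  Group 4: 'd' x 2 (positions 6-7)
Total groups: 4

4


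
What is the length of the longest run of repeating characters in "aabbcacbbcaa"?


Input: "aabbcacbbcaa"
Scanning for longest run:
  Position 1 ('a'): continues run of 'a', length=2
  Position 2 ('b'): new char, reset run to 1
  Position 3 ('b'): continues run of 'b', length=2
  Position 4 ('c'): new char, reset run to 1
  Position 5 ('a'): new char, reset run to 1
  Position 6 ('c'): new char, reset run to 1
  Position 7 ('b'): new char, reset run to 1
  Position 8 ('b'): continues run of 'b', length=2
  Position 9 ('c'): new char, reset run to 1
  Position 10 ('a'): new char, reset run to 1
  Position 11 ('a'): continues run of 'a', length=2
Longest run: 'a' with length 2

2


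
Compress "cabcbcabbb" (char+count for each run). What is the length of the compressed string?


Input: cabcbcabbb
Runs:
  'c' x 1 => "c1"
  'a' x 1 => "a1"
  'b' x 1 => "b1"
  'c' x 1 => "c1"
  'b' x 1 => "b1"
  'c' x 1 => "c1"
  'a' x 1 => "a1"
  'b' x 3 => "b3"
Compressed: "c1a1b1c1b1c1a1b3"
Compressed length: 16

16


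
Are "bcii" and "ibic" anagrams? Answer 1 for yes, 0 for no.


Strings: "bcii", "ibic"
Sorted first:  bcii
Sorted second: bcii
Sorted forms match => anagrams

1


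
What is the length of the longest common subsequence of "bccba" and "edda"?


LCS of "bccba" and "edda"
DP table:
           e    d    d    a
      0    0    0    0    0
  b   0    0    0    0    0
  c   0    0    0    0    0
  c   0    0    0    0    0
  b   0    0    0    0    0
  a   0    0    0    0    1
LCS length = dp[5][4] = 1

1


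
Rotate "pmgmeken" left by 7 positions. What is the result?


Input: "pmgmeken", rotate left by 7
First 7 characters: "pmgmeke"
Remaining characters: "n"
Concatenate remaining + first: "n" + "pmgmeke" = "npmgmeke"

npmgmeke


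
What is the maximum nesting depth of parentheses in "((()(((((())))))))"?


Input: "((()(((((())))))))"
Tracking depth:
  Position 0 '(': depth becomes 1
  Position 1 '(': depth becomes 2
  Position 2 '(': depth becomes 3
  Position 3 ')': depth becomes 2
  Position 4 '(': depth becomes 3
  Position 5 '(': depth becomes 4
  Position 6 '(': depth becomes 5
  Position 7 '(': depth becomes 6
  Position 8 '(': depth becomes 7
  Position 9 '(': depth becomes 8
  Position 10 ')': depth becomes 7
  Position 11 ')': depth becomes 6
  Position 12 ')': depth becomes 5
  Position 13 ')': depth becomes 4
  Position 14 ')': depth becomes 3
  Position 15 ')': depth becomes 2
  Position 16 ')': depth becomes 1
  Position 17 ')': depth becomes 0
Maximum depth reached: 8

8


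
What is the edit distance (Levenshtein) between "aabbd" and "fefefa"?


Computing edit distance: "aabbd" -> "fefefa"
DP table:
           f    e    f    e    f    a
      0    1    2    3    4    5    6
  a   1    1    2    3    4    5    5
  a   2    2    2    3    4    5    5
  b   3    3    3    3    4    5    6
  b   4    4    4    4    4    5    6
  d   5    5    5    5    5    5    6
Edit distance = dp[5][6] = 6

6


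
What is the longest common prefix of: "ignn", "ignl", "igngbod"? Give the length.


Words: ignn, ignl, igngbod
  Position 0: all 'i' => match
  Position 1: all 'g' => match
  Position 2: all 'n' => match
  Position 3: ('n', 'l', 'g') => mismatch, stop
LCP = "ign" (length 3)

3


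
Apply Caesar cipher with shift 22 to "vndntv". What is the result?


Caesar cipher: shift "vndntv" by 22
  'v' (pos 21) + 22 = pos 17 = 'r'
  'n' (pos 13) + 22 = pos 9 = 'j'
  'd' (pos 3) + 22 = pos 25 = 'z'
  'n' (pos 13) + 22 = pos 9 = 'j'
  't' (pos 19) + 22 = pos 15 = 'p'
  'v' (pos 21) + 22 = pos 17 = 'r'
Result: rjzjpr

rjzjpr


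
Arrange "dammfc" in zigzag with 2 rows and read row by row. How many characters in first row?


Zigzag "dammfc" into 2 rows:
Placing characters:
  'd' => row 0
  'a' => row 1
  'm' => row 0
  'm' => row 1
  'f' => row 0
  'c' => row 1
Rows:
  Row 0: "dmf"
  Row 1: "amc"
First row length: 3

3


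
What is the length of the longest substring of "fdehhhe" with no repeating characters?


Input: "fdehhhe"
Sliding window (track last position of each char):
  Position 0 ('f'): window [0,0] length 1 -- new best
  Position 1 ('d'): window [0,1] length 2 -- new best
  Position 2 ('e'): window [0,2] length 3 -- new best
  Position 3 ('h'): window [0,3] length 4 -- new best
  Position 4 ('h'): repeat (last at 3), move window start to 4
  Position 4 ('h'): window [4,4] length 1
  Position 5 ('h'): repeat (last at 4), move window start to 5
  Position 5 ('h'): window [5,5] length 1
  Position 6 ('e'): window [5,6] length 2
Longest substring with no repeats: "fdeh" with length 4

4


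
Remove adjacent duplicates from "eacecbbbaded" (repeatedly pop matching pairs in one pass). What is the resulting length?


Input: eacecbbbaded
Stack-based adjacent duplicate removal:
  Read 'e': push. Stack: e
  Read 'a': push. Stack: ea
  Read 'c': push. Stack: eac
  Read 'e': push. Stack: eace
  Read 'c': push. Stack: eacec
  Read 'b': push. Stack: eacecb
  Read 'b': matches stack top 'b' => pop. Stack: eacec
  Read 'b': push. Stack: eacecb
  Read 'a': push. Stack: eacecba
  Read 'd': push. Stack: eacecbad
  Read 'e': push. Stack: eacecbade
  Read 'd': push. Stack: eacecbaded
Final stack: "eacecbaded" (length 10)

10


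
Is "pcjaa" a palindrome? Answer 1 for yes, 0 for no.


Input: pcjaa
Reversed: aajcp
  Compare pos 0 ('p') with pos 4 ('a'): MISMATCH
  Compare pos 1 ('c') with pos 3 ('a'): MISMATCH
Result: not a palindrome

0


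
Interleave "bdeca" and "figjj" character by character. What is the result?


Interleaving "bdeca" and "figjj":
  Position 0: 'b' from first, 'f' from second => "bf"
  Position 1: 'd' from first, 'i' from second => "di"
  Position 2: 'e' from first, 'g' from second => "eg"
  Position 3: 'c' from first, 'j' from second => "cj"
  Position 4: 'a' from first, 'j' from second => "aj"
Result: bfdiegcjaj

bfdiegcjaj


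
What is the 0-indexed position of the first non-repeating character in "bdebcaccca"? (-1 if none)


Input: bdebcaccca
Character frequencies:
  'a': 2
  'b': 2
  'c': 4
  'd': 1
  'e': 1
Scanning left to right for freq == 1:
  Position 0 ('b'): freq=2, skip
  Position 1 ('d'): unique! => answer = 1

1


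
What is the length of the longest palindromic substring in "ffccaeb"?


Input: "ffccaeb"
Checking substrings for palindromes:
  [0:2] "ff" (len 2) => palindrome
  [2:4] "cc" (len 2) => palindrome
Longest palindromic substring: "ff" with length 2

2


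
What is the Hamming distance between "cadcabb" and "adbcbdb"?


Comparing "cadcabb" and "adbcbdb" position by position:
  Position 0: 'c' vs 'a' => differ
  Position 1: 'a' vs 'd' => differ
  Position 2: 'd' vs 'b' => differ
  Position 3: 'c' vs 'c' => same
  Position 4: 'a' vs 'b' => differ
  Position 5: 'b' vs 'd' => differ
  Position 6: 'b' vs 'b' => same
Total differences (Hamming distance): 5

5


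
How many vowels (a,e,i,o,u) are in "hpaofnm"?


Input: hpaofnm
Checking each character:
  'h' at position 0: consonant
  'p' at position 1: consonant
  'a' at position 2: vowel (running total: 1)
  'o' at position 3: vowel (running total: 2)
  'f' at position 4: consonant
  'n' at position 5: consonant
  'm' at position 6: consonant
Total vowels: 2

2


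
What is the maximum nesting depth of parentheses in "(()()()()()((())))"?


Input: "(()()()()()((())))"
Tracking depth:
  Position 0 '(': depth becomes 1
  Position 1 '(': depth becomes 2
  Position 2 ')': depth becomes 1
  Position 3 '(': depth becomes 2
  Position 4 ')': depth becomes 1
  Position 5 '(': depth becomes 2
  Position 6 ')': depth becomes 1
  Position 7 '(': depth becomes 2
  Position 8 ')': depth becomes 1
  Position 9 '(': depth becomes 2
  Position 10 ')': depth becomes 1
  Position 11 '(': depth becomes 2
  Position 12 '(': depth becomes 3
  Position 13 '(': depth becomes 4
  Position 14 ')': depth becomes 3
  Position 15 ')': depth becomes 2
  Position 16 ')': depth becomes 1
  Position 17 ')': depth becomes 0
Maximum depth reached: 4

4


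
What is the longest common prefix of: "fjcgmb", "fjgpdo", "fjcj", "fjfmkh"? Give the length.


Words: fjcgmb, fjgpdo, fjcj, fjfmkh
  Position 0: all 'f' => match
  Position 1: all 'j' => match
  Position 2: ('c', 'g', 'c', 'f') => mismatch, stop
LCP = "fj" (length 2)

2


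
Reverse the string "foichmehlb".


Input: foichmehlb
Reading characters right to left:
  Position 9: 'b'
  Position 8: 'l'
  Position 7: 'h'
  Position 6: 'e'
  Position 5: 'm'
  Position 4: 'h'
  Position 3: 'c'
  Position 2: 'i'
  Position 1: 'o'
  Position 0: 'f'
Reversed: blhemhciof

blhemhciof


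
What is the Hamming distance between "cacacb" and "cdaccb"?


Comparing "cacacb" and "cdaccb" position by position:
  Position 0: 'c' vs 'c' => same
  Position 1: 'a' vs 'd' => differ
  Position 2: 'c' vs 'a' => differ
  Position 3: 'a' vs 'c' => differ
  Position 4: 'c' vs 'c' => same
  Position 5: 'b' vs 'b' => same
Total differences (Hamming distance): 3

3


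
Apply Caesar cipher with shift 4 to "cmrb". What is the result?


Caesar cipher: shift "cmrb" by 4
  'c' (pos 2) + 4 = pos 6 = 'g'
  'm' (pos 12) + 4 = pos 16 = 'q'
  'r' (pos 17) + 4 = pos 21 = 'v'
  'b' (pos 1) + 4 = pos 5 = 'f'
Result: gqvf

gqvf


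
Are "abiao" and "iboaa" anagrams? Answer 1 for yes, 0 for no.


Strings: "abiao", "iboaa"
Sorted first:  aabio
Sorted second: aabio
Sorted forms match => anagrams

1


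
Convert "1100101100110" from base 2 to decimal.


Input: "1100101100110" in base 2
Positional expansion:
  Digit '1' (value 1) x 2^12 = 4096
  Digit '1' (value 1) x 2^11 = 2048
  Digit '0' (value 0) x 2^10 = 0
  Digit '0' (value 0) x 2^9 = 0
  Digit '1' (value 1) x 2^8 = 256
  Digit '0' (value 0) x 2^7 = 0
  Digit '1' (value 1) x 2^6 = 64
  Digit '1' (value 1) x 2^5 = 32
  Digit '0' (value 0) x 2^4 = 0
  Digit '0' (value 0) x 2^3 = 0
  Digit '1' (value 1) x 2^2 = 4
  Digit '1' (value 1) x 2^1 = 2
  Digit '0' (value 0) x 2^0 = 0
Sum = 6502

6502


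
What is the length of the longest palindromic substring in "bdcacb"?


Input: "bdcacb"
Checking substrings for palindromes:
  [2:5] "cac" (len 3) => palindrome
Longest palindromic substring: "cac" with length 3

3


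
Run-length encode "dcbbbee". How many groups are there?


Input: dcbbbee
Scanning for consecutive runs:
  Group 1: 'd' x 1 (positions 0-0)
  Group 2: 'c' x 1 (positions 1-1)
  Group 3: 'b' x 3 (positions 2-4)
  Group 4: 'e' x 2 (positions 5-6)
Total groups: 4

4


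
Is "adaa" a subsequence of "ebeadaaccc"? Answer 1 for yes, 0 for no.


Check if "adaa" is a subsequence of "ebeadaaccc"
Greedy scan:
  Position 0 ('e'): no match needed
  Position 1 ('b'): no match needed
  Position 2 ('e'): no match needed
  Position 3 ('a'): matches sub[0] = 'a'
  Position 4 ('d'): matches sub[1] = 'd'
  Position 5 ('a'): matches sub[2] = 'a'
  Position 6 ('a'): matches sub[3] = 'a'
  Position 7 ('c'): no match needed
  Position 8 ('c'): no match needed
  Position 9 ('c'): no match needed
All 4 characters matched => is a subsequence

1


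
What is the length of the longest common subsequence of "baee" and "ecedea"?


LCS of "baee" and "ecedea"
DP table:
           e    c    e    d    e    a
      0    0    0    0    0    0    0
  b   0    0    0    0    0    0    0
  a   0    0    0    0    0    0    1
  e   0    1    1    1    1    1    1
  e   0    1    1    2    2    2    2
LCS length = dp[4][6] = 2

2


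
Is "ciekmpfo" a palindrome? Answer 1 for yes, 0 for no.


Input: ciekmpfo
Reversed: ofpmkeic
  Compare pos 0 ('c') with pos 7 ('o'): MISMATCH
  Compare pos 1 ('i') with pos 6 ('f'): MISMATCH
  Compare pos 2 ('e') with pos 5 ('p'): MISMATCH
  Compare pos 3 ('k') with pos 4 ('m'): MISMATCH
Result: not a palindrome

0


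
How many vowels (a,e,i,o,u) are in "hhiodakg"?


Input: hhiodakg
Checking each character:
  'h' at position 0: consonant
  'h' at position 1: consonant
  'i' at position 2: vowel (running total: 1)
  'o' at position 3: vowel (running total: 2)
  'd' at position 4: consonant
  'a' at position 5: vowel (running total: 3)
  'k' at position 6: consonant
  'g' at position 7: consonant
Total vowels: 3

3


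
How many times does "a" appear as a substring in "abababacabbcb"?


Searching for "a" in "abababacabbcb"
Scanning each position:
  Position 0: "a" => MATCH
  Position 1: "b" => no
  Position 2: "a" => MATCH
  Position 3: "b" => no
  Position 4: "a" => MATCH
  Position 5: "b" => no
  Position 6: "a" => MATCH
  Position 7: "c" => no
  Position 8: "a" => MATCH
  Position 9: "b" => no
  Position 10: "b" => no
  Position 11: "c" => no
  Position 12: "b" => no
Total occurrences: 5

5


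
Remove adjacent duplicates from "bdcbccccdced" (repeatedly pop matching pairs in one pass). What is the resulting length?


Input: bdcbccccdced
Stack-based adjacent duplicate removal:
  Read 'b': push. Stack: b
  Read 'd': push. Stack: bd
  Read 'c': push. Stack: bdc
  Read 'b': push. Stack: bdcb
  Read 'c': push. Stack: bdcbc
  Read 'c': matches stack top 'c' => pop. Stack: bdcb
  Read 'c': push. Stack: bdcbc
  Read 'c': matches stack top 'c' => pop. Stack: bdcb
  Read 'd': push. Stack: bdcbd
  Read 'c': push. Stack: bdcbdc
  Read 'e': push. Stack: bdcbdce
  Read 'd': push. Stack: bdcbdced
Final stack: "bdcbdced" (length 8)

8


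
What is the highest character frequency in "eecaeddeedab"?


Input: eecaeddeedab
Character counts:
  'a': 2
  'b': 1
  'c': 1
  'd': 3
  'e': 5
Maximum frequency: 5

5


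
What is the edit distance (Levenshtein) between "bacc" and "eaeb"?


Computing edit distance: "bacc" -> "eaeb"
DP table:
           e    a    e    b
      0    1    2    3    4
  b   1    1    2    3    3
  a   2    2    1    2    3
  c   3    3    2    2    3
  c   4    4    3    3    3
Edit distance = dp[4][4] = 3

3


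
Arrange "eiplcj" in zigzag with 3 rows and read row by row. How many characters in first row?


Zigzag "eiplcj" into 3 rows:
Placing characters:
  'e' => row 0
  'i' => row 1
  'p' => row 2
  'l' => row 1
  'c' => row 0
  'j' => row 1
Rows:
  Row 0: "ec"
  Row 1: "ilj"
  Row 2: "p"
First row length: 2

2


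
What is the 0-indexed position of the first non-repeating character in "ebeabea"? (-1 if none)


Input: ebeabea
Character frequencies:
  'a': 2
  'b': 2
  'e': 3
Scanning left to right for freq == 1:
  Position 0 ('e'): freq=3, skip
  Position 1 ('b'): freq=2, skip
  Position 2 ('e'): freq=3, skip
  Position 3 ('a'): freq=2, skip
  Position 4 ('b'): freq=2, skip
  Position 5 ('e'): freq=3, skip
  Position 6 ('a'): freq=2, skip
  No unique character found => answer = -1

-1


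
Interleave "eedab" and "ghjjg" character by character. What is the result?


Interleaving "eedab" and "ghjjg":
  Position 0: 'e' from first, 'g' from second => "eg"
  Position 1: 'e' from first, 'h' from second => "eh"
  Position 2: 'd' from first, 'j' from second => "dj"
  Position 3: 'a' from first, 'j' from second => "aj"
  Position 4: 'b' from first, 'g' from second => "bg"
Result: egehdjajbg

egehdjajbg


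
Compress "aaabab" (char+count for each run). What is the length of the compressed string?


Input: aaabab
Runs:
  'a' x 3 => "a3"
  'b' x 1 => "b1"
  'a' x 1 => "a1"
  'b' x 1 => "b1"
Compressed: "a3b1a1b1"
Compressed length: 8

8


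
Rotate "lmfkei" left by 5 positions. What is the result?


Input: "lmfkei", rotate left by 5
First 5 characters: "lmfke"
Remaining characters: "i"
Concatenate remaining + first: "i" + "lmfke" = "ilmfke"

ilmfke


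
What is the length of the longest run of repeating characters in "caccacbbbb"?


Input: "caccacbbbb"
Scanning for longest run:
  Position 1 ('a'): new char, reset run to 1
  Position 2 ('c'): new char, reset run to 1
  Position 3 ('c'): continues run of 'c', length=2
  Position 4 ('a'): new char, reset run to 1
  Position 5 ('c'): new char, reset run to 1
  Position 6 ('b'): new char, reset run to 1
  Position 7 ('b'): continues run of 'b', length=2
  Position 8 ('b'): continues run of 'b', length=3
  Position 9 ('b'): continues run of 'b', length=4
Longest run: 'b' with length 4

4


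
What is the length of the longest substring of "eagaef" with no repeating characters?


Input: "eagaef"
Sliding window (track last position of each char):
  Position 0 ('e'): window [0,0] length 1 -- new best
  Position 1 ('a'): window [0,1] length 2 -- new best
  Position 2 ('g'): window [0,2] length 3 -- new best
  Position 3 ('a'): repeat (last at 1), move window start to 2
  Position 3 ('a'): window [2,3] length 2
  Position 4 ('e'): window [2,4] length 3
  Position 5 ('f'): window [2,5] length 4 -- new best
Longest substring with no repeats: "gaef" with length 4

4


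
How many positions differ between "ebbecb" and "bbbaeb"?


Comparing "ebbecb" and "bbbaeb" position by position:
  Position 0: 'e' vs 'b' => DIFFER
  Position 1: 'b' vs 'b' => same
  Position 2: 'b' vs 'b' => same
  Position 3: 'e' vs 'a' => DIFFER
  Position 4: 'c' vs 'e' => DIFFER
  Position 5: 'b' vs 'b' => same
Positions that differ: 3

3


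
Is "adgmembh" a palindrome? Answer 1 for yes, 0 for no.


Input: adgmembh
Reversed: hbmemgda
  Compare pos 0 ('a') with pos 7 ('h'): MISMATCH
  Compare pos 1 ('d') with pos 6 ('b'): MISMATCH
  Compare pos 2 ('g') with pos 5 ('m'): MISMATCH
  Compare pos 3 ('m') with pos 4 ('e'): MISMATCH
Result: not a palindrome

0


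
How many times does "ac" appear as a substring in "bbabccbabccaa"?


Searching for "ac" in "bbabccbabccaa"
Scanning each position:
  Position 0: "bb" => no
  Position 1: "ba" => no
  Position 2: "ab" => no
  Position 3: "bc" => no
  Position 4: "cc" => no
  Position 5: "cb" => no
  Position 6: "ba" => no
  Position 7: "ab" => no
  Position 8: "bc" => no
  Position 9: "cc" => no
  Position 10: "ca" => no
  Position 11: "aa" => no
Total occurrences: 0

0


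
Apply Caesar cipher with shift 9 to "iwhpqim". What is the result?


Caesar cipher: shift "iwhpqim" by 9
  'i' (pos 8) + 9 = pos 17 = 'r'
  'w' (pos 22) + 9 = pos 5 = 'f'
  'h' (pos 7) + 9 = pos 16 = 'q'
  'p' (pos 15) + 9 = pos 24 = 'y'
  'q' (pos 16) + 9 = pos 25 = 'z'
  'i' (pos 8) + 9 = pos 17 = 'r'
  'm' (pos 12) + 9 = pos 21 = 'v'
Result: rfqyzrv

rfqyzrv


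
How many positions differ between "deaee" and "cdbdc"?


Comparing "deaee" and "cdbdc" position by position:
  Position 0: 'd' vs 'c' => DIFFER
  Position 1: 'e' vs 'd' => DIFFER
  Position 2: 'a' vs 'b' => DIFFER
  Position 3: 'e' vs 'd' => DIFFER
  Position 4: 'e' vs 'c' => DIFFER
Positions that differ: 5

5


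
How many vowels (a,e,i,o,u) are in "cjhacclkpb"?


Input: cjhacclkpb
Checking each character:
  'c' at position 0: consonant
  'j' at position 1: consonant
  'h' at position 2: consonant
  'a' at position 3: vowel (running total: 1)
  'c' at position 4: consonant
  'c' at position 5: consonant
  'l' at position 6: consonant
  'k' at position 7: consonant
  'p' at position 8: consonant
  'b' at position 9: consonant
Total vowels: 1

1


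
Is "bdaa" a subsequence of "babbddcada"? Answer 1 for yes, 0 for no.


Check if "bdaa" is a subsequence of "babbddcada"
Greedy scan:
  Position 0 ('b'): matches sub[0] = 'b'
  Position 1 ('a'): no match needed
  Position 2 ('b'): no match needed
  Position 3 ('b'): no match needed
  Position 4 ('d'): matches sub[1] = 'd'
  Position 5 ('d'): no match needed
  Position 6 ('c'): no match needed
  Position 7 ('a'): matches sub[2] = 'a'
  Position 8 ('d'): no match needed
  Position 9 ('a'): matches sub[3] = 'a'
All 4 characters matched => is a subsequence

1


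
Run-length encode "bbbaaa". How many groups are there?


Input: bbbaaa
Scanning for consecutive runs:
  Group 1: 'b' x 3 (positions 0-2)
  Group 2: 'a' x 3 (positions 3-5)
Total groups: 2

2


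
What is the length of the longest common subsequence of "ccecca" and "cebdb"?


LCS of "ccecca" and "cebdb"
DP table:
           c    e    b    d    b
      0    0    0    0    0    0
  c   0    1    1    1    1    1
  c   0    1    1    1    1    1
  e   0    1    2    2    2    2
  c   0    1    2    2    2    2
  c   0    1    2    2    2    2
  a   0    1    2    2    2    2
LCS length = dp[6][5] = 2

2


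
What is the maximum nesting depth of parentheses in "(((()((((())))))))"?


Input: "(((()((((())))))))"
Tracking depth:
  Position 0 '(': depth becomes 1
  Position 1 '(': depth becomes 2
  Position 2 '(': depth becomes 3
  Position 3 '(': depth becomes 4
  Position 4 ')': depth becomes 3
  Position 5 '(': depth becomes 4
  Position 6 '(': depth becomes 5
  Position 7 '(': depth becomes 6
  Position 8 '(': depth becomes 7
  Position 9 '(': depth becomes 8
  Position 10 ')': depth becomes 7
  Position 11 ')': depth becomes 6
  Position 12 ')': depth becomes 5
  Position 13 ')': depth becomes 4
  Position 14 ')': depth becomes 3
  Position 15 ')': depth becomes 2
  Position 16 ')': depth becomes 1
  Position 17 ')': depth becomes 0
Maximum depth reached: 8

8


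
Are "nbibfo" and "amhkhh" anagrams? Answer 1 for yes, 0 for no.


Strings: "nbibfo", "amhkhh"
Sorted first:  bbfino
Sorted second: ahhhkm
Differ at position 0: 'b' vs 'a' => not anagrams

0


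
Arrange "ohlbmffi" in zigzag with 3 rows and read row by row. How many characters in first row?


Zigzag "ohlbmffi" into 3 rows:
Placing characters:
  'o' => row 0
  'h' => row 1
  'l' => row 2
  'b' => row 1
  'm' => row 0
  'f' => row 1
  'f' => row 2
  'i' => row 1
Rows:
  Row 0: "om"
  Row 1: "hbfi"
  Row 2: "lf"
First row length: 2

2


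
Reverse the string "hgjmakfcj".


Input: hgjmakfcj
Reading characters right to left:
  Position 8: 'j'
  Position 7: 'c'
  Position 6: 'f'
  Position 5: 'k'
  Position 4: 'a'
  Position 3: 'm'
  Position 2: 'j'
  Position 1: 'g'
  Position 0: 'h'
Reversed: jcfkamjgh

jcfkamjgh


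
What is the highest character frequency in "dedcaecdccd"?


Input: dedcaecdccd
Character counts:
  'a': 1
  'c': 4
  'd': 4
  'e': 2
Maximum frequency: 4

4


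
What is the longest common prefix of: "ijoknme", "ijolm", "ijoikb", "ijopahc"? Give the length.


Words: ijoknme, ijolm, ijoikb, ijopahc
  Position 0: all 'i' => match
  Position 1: all 'j' => match
  Position 2: all 'o' => match
  Position 3: ('k', 'l', 'i', 'p') => mismatch, stop
LCP = "ijo" (length 3)

3


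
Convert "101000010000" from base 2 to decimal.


Input: "101000010000" in base 2
Positional expansion:
  Digit '1' (value 1) x 2^11 = 2048
  Digit '0' (value 0) x 2^10 = 0
  Digit '1' (value 1) x 2^9 = 512
  Digit '0' (value 0) x 2^8 = 0
  Digit '0' (value 0) x 2^7 = 0
  Digit '0' (value 0) x 2^6 = 0
  Digit '0' (value 0) x 2^5 = 0
  Digit '1' (value 1) x 2^4 = 16
  Digit '0' (value 0) x 2^3 = 0
  Digit '0' (value 0) x 2^2 = 0
  Digit '0' (value 0) x 2^1 = 0
  Digit '0' (value 0) x 2^0 = 0
Sum = 2576

2576


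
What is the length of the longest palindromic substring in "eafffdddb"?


Input: "eafffdddb"
Checking substrings for palindromes:
  [2:5] "fff" (len 3) => palindrome
  [5:8] "ddd" (len 3) => palindrome
  [2:4] "ff" (len 2) => palindrome
  [3:5] "ff" (len 2) => palindrome
  [5:7] "dd" (len 2) => palindrome
  [6:8] "dd" (len 2) => palindrome
Longest palindromic substring: "fff" with length 3

3


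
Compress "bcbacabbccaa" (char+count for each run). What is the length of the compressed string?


Input: bcbacabbccaa
Runs:
  'b' x 1 => "b1"
  'c' x 1 => "c1"
  'b' x 1 => "b1"
  'a' x 1 => "a1"
  'c' x 1 => "c1"
  'a' x 1 => "a1"
  'b' x 2 => "b2"
  'c' x 2 => "c2"
  'a' x 2 => "a2"
Compressed: "b1c1b1a1c1a1b2c2a2"
Compressed length: 18

18


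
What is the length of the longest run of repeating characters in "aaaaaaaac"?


Input: "aaaaaaaac"
Scanning for longest run:
  Position 1 ('a'): continues run of 'a', length=2
  Position 2 ('a'): continues run of 'a', length=3
  Position 3 ('a'): continues run of 'a', length=4
  Position 4 ('a'): continues run of 'a', length=5
  Position 5 ('a'): continues run of 'a', length=6
  Position 6 ('a'): continues run of 'a', length=7
  Position 7 ('a'): continues run of 'a', length=8
  Position 8 ('c'): new char, reset run to 1
Longest run: 'a' with length 8

8


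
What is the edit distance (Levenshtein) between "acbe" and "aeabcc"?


Computing edit distance: "acbe" -> "aeabcc"
DP table:
           a    e    a    b    c    c
      0    1    2    3    4    5    6
  a   1    0    1    2    3    4    5
  c   2    1    1    2    3    3    4
  b   3    2    2    2    2    3    4
  e   4    3    2    3    3    3    4
Edit distance = dp[4][6] = 4

4


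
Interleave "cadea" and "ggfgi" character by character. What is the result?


Interleaving "cadea" and "ggfgi":
  Position 0: 'c' from first, 'g' from second => "cg"
  Position 1: 'a' from first, 'g' from second => "ag"
  Position 2: 'd' from first, 'f' from second => "df"
  Position 3: 'e' from first, 'g' from second => "eg"
  Position 4: 'a' from first, 'i' from second => "ai"
Result: cgagdfegai

cgagdfegai


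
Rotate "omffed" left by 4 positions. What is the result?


Input: "omffed", rotate left by 4
First 4 characters: "omff"
Remaining characters: "ed"
Concatenate remaining + first: "ed" + "omff" = "edomff"

edomff


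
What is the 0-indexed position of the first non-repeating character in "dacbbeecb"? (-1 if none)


Input: dacbbeecb
Character frequencies:
  'a': 1
  'b': 3
  'c': 2
  'd': 1
  'e': 2
Scanning left to right for freq == 1:
  Position 0 ('d'): unique! => answer = 0

0


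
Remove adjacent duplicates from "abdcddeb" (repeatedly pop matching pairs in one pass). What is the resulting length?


Input: abdcddeb
Stack-based adjacent duplicate removal:
  Read 'a': push. Stack: a
  Read 'b': push. Stack: ab
  Read 'd': push. Stack: abd
  Read 'c': push. Stack: abdc
  Read 'd': push. Stack: abdcd
  Read 'd': matches stack top 'd' => pop. Stack: abdc
  Read 'e': push. Stack: abdce
  Read 'b': push. Stack: abdceb
Final stack: "abdceb" (length 6)

6


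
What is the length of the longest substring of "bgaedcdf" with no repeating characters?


Input: "bgaedcdf"
Sliding window (track last position of each char):
  Position 0 ('b'): window [0,0] length 1 -- new best
  Position 1 ('g'): window [0,1] length 2 -- new best
  Position 2 ('a'): window [0,2] length 3 -- new best
  Position 3 ('e'): window [0,3] length 4 -- new best
  Position 4 ('d'): window [0,4] length 5 -- new best
  Position 5 ('c'): window [0,5] length 6 -- new best
  Position 6 ('d'): repeat (last at 4), move window start to 5
  Position 6 ('d'): window [5,6] length 2
  Position 7 ('f'): window [5,7] length 3
Longest substring with no repeats: "bgaedc" with length 6

6


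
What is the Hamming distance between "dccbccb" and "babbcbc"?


Comparing "dccbccb" and "babbcbc" position by position:
  Position 0: 'd' vs 'b' => differ
  Position 1: 'c' vs 'a' => differ
  Position 2: 'c' vs 'b' => differ
  Position 3: 'b' vs 'b' => same
  Position 4: 'c' vs 'c' => same
  Position 5: 'c' vs 'b' => differ
  Position 6: 'b' vs 'c' => differ
Total differences (Hamming distance): 5

5


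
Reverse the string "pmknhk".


Input: pmknhk
Reading characters right to left:
  Position 5: 'k'
  Position 4: 'h'
  Position 3: 'n'
  Position 2: 'k'
  Position 1: 'm'
  Position 0: 'p'
Reversed: khnkmp

khnkmp


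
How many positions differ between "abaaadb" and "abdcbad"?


Comparing "abaaadb" and "abdcbad" position by position:
  Position 0: 'a' vs 'a' => same
  Position 1: 'b' vs 'b' => same
  Position 2: 'a' vs 'd' => DIFFER
  Position 3: 'a' vs 'c' => DIFFER
  Position 4: 'a' vs 'b' => DIFFER
  Position 5: 'd' vs 'a' => DIFFER
  Position 6: 'b' vs 'd' => DIFFER
Positions that differ: 5

5


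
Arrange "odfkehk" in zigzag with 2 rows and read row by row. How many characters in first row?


Zigzag "odfkehk" into 2 rows:
Placing characters:
  'o' => row 0
  'd' => row 1
  'f' => row 0
  'k' => row 1
  'e' => row 0
  'h' => row 1
  'k' => row 0
Rows:
  Row 0: "ofek"
  Row 1: "dkh"
First row length: 4

4


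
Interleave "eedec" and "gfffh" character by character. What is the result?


Interleaving "eedec" and "gfffh":
  Position 0: 'e' from first, 'g' from second => "eg"
  Position 1: 'e' from first, 'f' from second => "ef"
  Position 2: 'd' from first, 'f' from second => "df"
  Position 3: 'e' from first, 'f' from second => "ef"
  Position 4: 'c' from first, 'h' from second => "ch"
Result: egefdfefch

egefdfefch


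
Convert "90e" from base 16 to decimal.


Input: "90e" in base 16
Positional expansion:
  Digit '9' (value 9) x 16^2 = 2304
  Digit '0' (value 0) x 16^1 = 0
  Digit 'e' (value 14) x 16^0 = 14
Sum = 2318

2318


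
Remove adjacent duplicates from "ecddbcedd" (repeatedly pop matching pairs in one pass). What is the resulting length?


Input: ecddbcedd
Stack-based adjacent duplicate removal:
  Read 'e': push. Stack: e
  Read 'c': push. Stack: ec
  Read 'd': push. Stack: ecd
  Read 'd': matches stack top 'd' => pop. Stack: ec
  Read 'b': push. Stack: ecb
  Read 'c': push. Stack: ecbc
  Read 'e': push. Stack: ecbce
  Read 'd': push. Stack: ecbced
  Read 'd': matches stack top 'd' => pop. Stack: ecbce
Final stack: "ecbce" (length 5)

5
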